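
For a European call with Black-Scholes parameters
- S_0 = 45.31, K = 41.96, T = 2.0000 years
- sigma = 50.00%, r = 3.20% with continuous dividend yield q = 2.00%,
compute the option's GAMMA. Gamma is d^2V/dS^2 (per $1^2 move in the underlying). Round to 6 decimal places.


Answer: Gamma = 0.010578

Derivation:
d1 = 0.4961216389; d2 = -0.2109851423
phi(d1) = 0.3527460544; exp(-qT) = 0.9607894392; exp(-rT) = 0.9380049995
Gamma = exp(-qT) * phi(d1) / (S * sigma * sqrt(T)) = 0.9607894392 * 0.3527460544 / (45.3100 * 0.5000 * 1.4142135624) = 0.010578


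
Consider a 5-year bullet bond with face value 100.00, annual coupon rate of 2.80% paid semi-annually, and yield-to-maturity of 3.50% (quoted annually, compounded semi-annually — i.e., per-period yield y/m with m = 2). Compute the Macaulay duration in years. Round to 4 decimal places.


Coupon per period c = face * coupon_rate / m = 1.400000
Periods per year m = 2; per-period yield y/m = 0.017500
Number of cashflows N = 10
Cashflows (t years, CF_t, discount factor 1/(1+y/m)^(m*t), PV):
  t = 0.5000: CF_t = 1.400000, DF = 0.982801, PV = 1.375921
  t = 1.0000: CF_t = 1.400000, DF = 0.965898, PV = 1.352257
  t = 1.5000: CF_t = 1.400000, DF = 0.949285, PV = 1.328999
  t = 2.0000: CF_t = 1.400000, DF = 0.932959, PV = 1.306142
  t = 2.5000: CF_t = 1.400000, DF = 0.916913, PV = 1.283678
  t = 3.0000: CF_t = 1.400000, DF = 0.901143, PV = 1.261600
  t = 3.5000: CF_t = 1.400000, DF = 0.885644, PV = 1.239901
  t = 4.0000: CF_t = 1.400000, DF = 0.870412, PV = 1.218576
  t = 4.5000: CF_t = 1.400000, DF = 0.855441, PV = 1.197618
  t = 5.0000: CF_t = 101.400000, DF = 0.840729, PV = 85.249880
Price P = sum_t PV_t = 96.814572
Macaulay numerator sum_t t * PV_t:
  t * PV_t at t = 0.5000: 0.687961
  t * PV_t at t = 1.0000: 1.352257
  t * PV_t at t = 1.5000: 1.993499
  t * PV_t at t = 2.0000: 2.612284
  t * PV_t at t = 2.5000: 3.209194
  t * PV_t at t = 3.0000: 3.784799
  t * PV_t at t = 3.5000: 4.339655
  t * PV_t at t = 4.0000: 4.874305
  t * PV_t at t = 4.5000: 5.389281
  t * PV_t at t = 5.0000: 426.249400
Macaulay duration D = (sum_t t * PV_t) / P = 454.492633 / 96.814572 = 4.694465

Answer: Macaulay duration = 4.6945 years


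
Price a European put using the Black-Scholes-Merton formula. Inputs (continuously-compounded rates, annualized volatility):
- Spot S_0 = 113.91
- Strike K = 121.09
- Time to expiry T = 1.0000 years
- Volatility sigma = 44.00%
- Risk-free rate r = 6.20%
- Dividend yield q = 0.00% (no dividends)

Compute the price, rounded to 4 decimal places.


Answer: Price = 19.7766

Derivation:
d1 = (ln(S/K) + (r - q + 0.5*sigma^2) * T) / (sigma * sqrt(T)) = 0.22198771
d2 = d1 - sigma * sqrt(T) = -0.21801229
exp(-rT) = 0.93988289; exp(-qT) = 1.00000000
P = K * exp(-rT) * N(-d2) - S_0 * exp(-qT) * N(-d1)
N(-d1) = 0.41216173; N(-d2) = 0.58629023
P = 121.0900 * 0.93988289 * 0.58629023 - 113.9100 * 1.00000000 * 0.41216173 = 19.7766


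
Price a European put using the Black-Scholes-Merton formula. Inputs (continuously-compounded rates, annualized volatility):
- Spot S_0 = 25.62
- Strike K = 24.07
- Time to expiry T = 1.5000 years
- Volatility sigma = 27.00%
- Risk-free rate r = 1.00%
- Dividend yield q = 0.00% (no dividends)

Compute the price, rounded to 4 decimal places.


Answer: Price = 2.3725

Derivation:
d1 = (ln(S/K) + (r - q + 0.5*sigma^2) * T) / (sigma * sqrt(T)) = 0.39942421
d2 = d1 - sigma * sqrt(T) = 0.06874310
exp(-rT) = 0.98511194; exp(-qT) = 1.00000000
P = K * exp(-rT) * N(-d2) - S_0 * exp(-qT) * N(-d1)
N(-d1) = 0.34479033; N(-d2) = 0.47259706
P = 24.0700 * 0.98511194 * 0.47259706 - 25.6200 * 1.00000000 * 0.34479033 = 2.3725


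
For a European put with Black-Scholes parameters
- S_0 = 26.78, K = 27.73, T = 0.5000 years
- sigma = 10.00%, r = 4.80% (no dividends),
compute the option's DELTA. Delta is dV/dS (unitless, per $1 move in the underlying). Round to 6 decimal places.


Answer: Delta = -0.547054

Derivation:
d1 = -0.1182214566; d2 = -0.1889321347
phi(d1) = 0.3961641277; exp(-qT) = 1.0000000000; exp(-rT) = 0.9762857098
N(-d1) = 0.5470539054
Delta = -exp(-qT) * N(-d1) = -1.0000000000 * 0.5470539054 = -0.547054


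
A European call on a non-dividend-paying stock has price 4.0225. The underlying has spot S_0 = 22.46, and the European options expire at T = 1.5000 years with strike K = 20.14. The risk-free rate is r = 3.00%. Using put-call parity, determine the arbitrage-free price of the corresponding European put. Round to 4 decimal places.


Put-call parity: C - P = S_0 * exp(-qT) - K * exp(-rT).
S_0 * exp(-qT) = 22.4600 * 1.00000000 = 22.46000000
K * exp(-rT) = 20.1400 * 0.95599748 = 19.25378928
P = C - S*exp(-qT) + K*exp(-rT)
P = 4.0225 - 22.46000000 + 19.25378928 = 0.8163

Answer: Put price = 0.8163


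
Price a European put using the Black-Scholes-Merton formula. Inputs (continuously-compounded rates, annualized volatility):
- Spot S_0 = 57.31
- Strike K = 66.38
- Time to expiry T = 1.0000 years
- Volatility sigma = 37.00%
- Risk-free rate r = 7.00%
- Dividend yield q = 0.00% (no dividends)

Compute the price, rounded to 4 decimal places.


d1 = (ln(S/K) + (r - q + 0.5*sigma^2) * T) / (sigma * sqrt(T)) = -0.02289372
d2 = d1 - sigma * sqrt(T) = -0.39289372
exp(-rT) = 0.93239382; exp(-qT) = 1.00000000
P = K * exp(-rT) * N(-d2) - S_0 * exp(-qT) * N(-d1)
N(-d1) = 0.50913248; N(-d2) = 0.65280101
P = 66.3800 * 0.93239382 * 0.65280101 - 57.3100 * 1.00000000 * 0.50913248 = 11.2250

Answer: Price = 11.2250


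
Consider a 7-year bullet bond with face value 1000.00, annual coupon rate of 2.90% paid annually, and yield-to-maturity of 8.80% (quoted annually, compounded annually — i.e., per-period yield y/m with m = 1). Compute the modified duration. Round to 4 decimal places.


Coupon per period c = face * coupon_rate / m = 29.000000
Periods per year m = 1; per-period yield y/m = 0.088000
Number of cashflows N = 7
Cashflows (t years, CF_t, discount factor 1/(1+y/m)^(m*t), PV):
  t = 1.0000: CF_t = 29.000000, DF = 0.919118, PV = 26.654412
  t = 2.0000: CF_t = 29.000000, DF = 0.844777, PV = 24.498540
  t = 3.0000: CF_t = 29.000000, DF = 0.776450, PV = 22.517041
  t = 4.0000: CF_t = 29.000000, DF = 0.713649, PV = 20.695809
  t = 5.0000: CF_t = 29.000000, DF = 0.655927, PV = 19.021884
  t = 6.0000: CF_t = 29.000000, DF = 0.602874, PV = 17.483349
  t = 7.0000: CF_t = 1029.000000, DF = 0.554112, PV = 570.181480
Price P = sum_t PV_t = 701.052515
First compute Macaulay numerator sum_t t * PV_t:
  t * PV_t at t = 1.0000: 26.654412
  t * PV_t at t = 2.0000: 48.997080
  t * PV_t at t = 3.0000: 67.551122
  t * PV_t at t = 4.0000: 82.783238
  t * PV_t at t = 5.0000: 95.109418
  t * PV_t at t = 6.0000: 104.900094
  t * PV_t at t = 7.0000: 3991.270363
Macaulay duration D = 4417.265727 / 701.052515 = 6.300906
Modified duration = D / (1 + y/m) = 6.300906 / (1 + 0.088000) = 5.791274

Answer: Modified duration = 5.7913


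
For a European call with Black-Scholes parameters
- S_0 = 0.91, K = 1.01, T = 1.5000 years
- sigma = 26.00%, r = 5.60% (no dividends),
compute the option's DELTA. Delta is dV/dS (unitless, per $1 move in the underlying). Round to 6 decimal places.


Answer: Delta = 0.538077

Derivation:
d1 = 0.0955897346; d2 = -0.2228439320
phi(d1) = 0.3971237906; exp(-qT) = 1.0000000000; exp(-rT) = 0.9194312561
N(d1) = 0.5380767908
Delta = exp(-qT) * N(d1) = 1.0000000000 * 0.5380767908 = 0.538077


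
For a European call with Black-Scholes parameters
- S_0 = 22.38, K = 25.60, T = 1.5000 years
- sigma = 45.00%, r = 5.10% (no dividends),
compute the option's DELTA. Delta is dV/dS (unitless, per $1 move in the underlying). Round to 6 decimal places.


d1 = 0.1704669793; d2 = -0.3806682128
phi(d1) = 0.3931877567; exp(-qT) = 1.0000000000; exp(-rT) = 0.9263529143
N(d1) = 0.5676785495
Delta = exp(-qT) * N(d1) = 1.0000000000 * 0.5676785495 = 0.567679

Answer: Delta = 0.567679


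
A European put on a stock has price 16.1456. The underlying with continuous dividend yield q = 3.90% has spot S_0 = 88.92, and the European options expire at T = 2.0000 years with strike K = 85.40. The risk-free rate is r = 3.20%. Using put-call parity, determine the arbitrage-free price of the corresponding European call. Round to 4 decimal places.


Answer: Call price = 18.2878

Derivation:
Put-call parity: C - P = S_0 * exp(-qT) - K * exp(-rT).
S_0 * exp(-qT) = 88.9200 * 0.92496443 = 82.24783681
K * exp(-rT) = 85.4000 * 0.93800500 = 80.10562696
C = P + S*exp(-qT) - K*exp(-rT)
C = 16.1456 + 82.24783681 - 80.10562696 = 18.2878


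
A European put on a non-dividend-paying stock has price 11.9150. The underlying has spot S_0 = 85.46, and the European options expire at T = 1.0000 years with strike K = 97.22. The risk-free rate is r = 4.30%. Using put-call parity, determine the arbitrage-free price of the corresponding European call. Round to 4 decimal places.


Put-call parity: C - P = S_0 * exp(-qT) - K * exp(-rT).
S_0 * exp(-qT) = 85.4600 * 1.00000000 = 85.46000000
K * exp(-rT) = 97.2200 * 0.95791139 = 93.12814534
C = P + S*exp(-qT) - K*exp(-rT)
C = 11.9150 + 85.46000000 - 93.12814534 = 4.2469

Answer: Call price = 4.2469


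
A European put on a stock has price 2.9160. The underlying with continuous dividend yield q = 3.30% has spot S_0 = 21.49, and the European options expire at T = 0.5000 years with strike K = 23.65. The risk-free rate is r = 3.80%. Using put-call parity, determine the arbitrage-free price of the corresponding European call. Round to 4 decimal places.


Answer: Call price = 0.8494

Derivation:
Put-call parity: C - P = S_0 * exp(-qT) - K * exp(-rT).
S_0 * exp(-qT) = 21.4900 * 0.98363538 = 21.13832430
K * exp(-rT) = 23.6500 * 0.98117936 = 23.20489192
C = P + S*exp(-qT) - K*exp(-rT)
C = 2.9160 + 21.13832430 - 23.20489192 = 0.8494


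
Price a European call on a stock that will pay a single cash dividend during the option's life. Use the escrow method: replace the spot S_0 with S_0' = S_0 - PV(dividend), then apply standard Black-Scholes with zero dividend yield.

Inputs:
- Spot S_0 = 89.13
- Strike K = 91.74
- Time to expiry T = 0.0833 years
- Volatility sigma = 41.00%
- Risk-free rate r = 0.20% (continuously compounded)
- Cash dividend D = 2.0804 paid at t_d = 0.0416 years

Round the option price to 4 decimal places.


Answer: Price = 2.2848

Derivation:
PV(D) = D * exp(-r * t_d) = 2.0804 * 0.99991680 = 2.08022692
S_0' = S_0 - PV(D) = 89.1300 - 2.08022692 = 87.04977308
d1 = (ln(S_0'/K) + (r + sigma^2/2)*T) / (sigma*sqrt(T)) = -0.38290599
d2 = d1 - sigma*sqrt(T) = -0.50123912
exp(-rT) = 0.99983341
N(d1) = 0.35089474; N(d2) = 0.30810142
C = S_0' * N(d1) - K * exp(-rT) * N(d2) = 87.04977308 * 0.35089474 - 91.7400 * 0.99983341 * 0.30810142 = 2.2848


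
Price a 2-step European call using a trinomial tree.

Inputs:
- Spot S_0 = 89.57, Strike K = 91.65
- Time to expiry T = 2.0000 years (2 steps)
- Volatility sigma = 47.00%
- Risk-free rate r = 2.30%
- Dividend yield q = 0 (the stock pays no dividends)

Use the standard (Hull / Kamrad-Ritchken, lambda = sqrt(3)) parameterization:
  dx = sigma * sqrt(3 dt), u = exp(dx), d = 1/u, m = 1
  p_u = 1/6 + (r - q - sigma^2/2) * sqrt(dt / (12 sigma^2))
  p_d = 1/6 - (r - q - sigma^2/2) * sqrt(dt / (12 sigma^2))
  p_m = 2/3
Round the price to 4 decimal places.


Answer: Price = V(0,0) = 20.3393

Derivation:
dt = T/N = 1.000000; dx = sigma*sqrt(3*dt) = 0.814064
u = exp(dx) = 2.257062; d = 1/u = 0.443054
p_u = 0.112955, p_m = 0.666667, p_d = 0.220379
Discount per step: exp(-r*dt) = 0.977262
Stock lattice S(k, j) with j the centered position index:
  k=0: S(0,+0) = 89.5700
  k=1: S(1,-1) = 39.6843; S(1,+0) = 89.5700; S(1,+1) = 202.1650
  k=2: S(2,-2) = 17.5823; S(2,-1) = 39.6843; S(2,+0) = 89.5700; S(2,+1) = 202.1650; S(2,+2) = 456.2990
Terminal payoffs V(N, j) = max(S_T - K, 0):
  V(2,-2) = 0.000000; V(2,-1) = 0.000000; V(2,+0) = 0.000000; V(2,+1) = 110.515026; V(2,+2) = 364.648957
Backward induction: V(k, j) = exp(-r*dt) * [p_u * V(k+1, j+1) + p_m * V(k+1, j) + p_d * V(k+1, j-1)]
  V(1,-1) = exp(-r*dt) * [p_u*0.000000 + p_m*0.000000 + p_d*0.000000] = 0.000000
  V(1,+0) = exp(-r*dt) * [p_u*110.515026 + p_m*0.000000 + p_d*0.000000] = 12.199351
  V(1,+1) = exp(-r*dt) * [p_u*364.648957 + p_m*110.515026 + p_d*0.000000] = 112.253729
  V(0,+0) = exp(-r*dt) * [p_u*112.253729 + p_m*12.199351 + p_d*0.000000] = 20.339259


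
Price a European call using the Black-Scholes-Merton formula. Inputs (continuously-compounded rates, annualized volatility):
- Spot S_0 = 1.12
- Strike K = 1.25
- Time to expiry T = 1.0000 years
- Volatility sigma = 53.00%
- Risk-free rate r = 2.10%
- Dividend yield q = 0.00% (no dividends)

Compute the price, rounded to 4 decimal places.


d1 = (ln(S/K) + (r - q + 0.5*sigma^2) * T) / (sigma * sqrt(T)) = 0.09742478
d2 = d1 - sigma * sqrt(T) = -0.43257522
exp(-rT) = 0.97921896; exp(-qT) = 1.00000000
C = S_0 * exp(-qT) * N(d1) - K * exp(-rT) * N(d2)
N(d1) = 0.53880547; N(d2) = 0.33266170
C = 1.1200 * 1.00000000 * 0.53880547 - 1.2500 * 0.97921896 * 0.33266170 = 0.1963

Answer: Price = 0.1963


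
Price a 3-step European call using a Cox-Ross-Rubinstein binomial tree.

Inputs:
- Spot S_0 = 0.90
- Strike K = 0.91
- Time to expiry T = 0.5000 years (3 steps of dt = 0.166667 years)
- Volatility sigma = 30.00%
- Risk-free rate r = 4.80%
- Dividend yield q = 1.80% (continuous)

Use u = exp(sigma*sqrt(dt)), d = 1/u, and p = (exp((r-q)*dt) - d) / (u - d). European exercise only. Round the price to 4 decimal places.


Answer: Price = V(0,0) = 0.0832

Derivation:
dt = T/N = 0.166667
u = exp(sigma*sqrt(dt)) = 1.130290; d = 1/u = 0.884728
p = (exp((r-q)*dt) - d) / (u - d) = 0.489832
Discount per step: exp(-r*dt) = 0.992032
Stock lattice S(k, i) with i counting down-moves:
  k=0: S(0,0) = 0.9000
  k=1: S(1,0) = 1.0173; S(1,1) = 0.7963
  k=2: S(2,0) = 1.1498; S(2,1) = 0.9000; S(2,2) = 0.7045
  k=3: S(3,0) = 1.2996; S(3,1) = 1.0173; S(3,2) = 0.7963; S(3,3) = 0.6233
Terminal payoffs V(N, i) = max(S_T - K, 0):
  V(3,0) = 0.389608; V(3,1) = 0.107261; V(3,2) = 0.000000; V(3,3) = 0.000000
Backward induction: V(k, i) = exp(-r*dt) * [p * V(k+1, i) + (1-p) * V(k+1, i+1)].
  V(2,0) = exp(-r*dt) * [p*0.389608 + (1-p)*0.107261] = 0.243607
  V(2,1) = exp(-r*dt) * [p*0.107261 + (1-p)*0.000000] = 0.052121
  V(2,2) = exp(-r*dt) * [p*0.000000 + (1-p)*0.000000] = 0.000000
  V(1,0) = exp(-r*dt) * [p*0.243607 + (1-p)*0.052121] = 0.144755
  V(1,1) = exp(-r*dt) * [p*0.052121 + (1-p)*0.000000] = 0.025327
  V(0,0) = exp(-r*dt) * [p*0.144755 + (1-p)*0.025327] = 0.083159


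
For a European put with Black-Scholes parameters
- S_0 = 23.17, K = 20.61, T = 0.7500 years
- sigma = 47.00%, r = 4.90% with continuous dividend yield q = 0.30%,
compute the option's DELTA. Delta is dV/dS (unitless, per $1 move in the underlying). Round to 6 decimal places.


d1 = 0.5759239525; d2 = 0.1688920127
phi(d1) = 0.3379752089; exp(-qT) = 0.9977525294; exp(-rT) = 0.9639170845
N(-d1) = 0.2823332924
Delta = -exp(-qT) * N(-d1) = -0.9977525294 * 0.2823332924 = -0.281699

Answer: Delta = -0.281699


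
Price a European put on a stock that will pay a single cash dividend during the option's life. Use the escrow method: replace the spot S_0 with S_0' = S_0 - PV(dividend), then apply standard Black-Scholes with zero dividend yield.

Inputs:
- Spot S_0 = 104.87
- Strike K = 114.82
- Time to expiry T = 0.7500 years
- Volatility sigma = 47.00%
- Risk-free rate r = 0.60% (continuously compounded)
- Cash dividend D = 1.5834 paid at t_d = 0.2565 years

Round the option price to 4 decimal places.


PV(D) = D * exp(-r * t_d) = 1.5834 * 0.99846218 = 1.58096502
S_0' = S_0 - PV(D) = 104.8700 - 1.58096502 = 103.28903498
d1 = (ln(S_0'/K) + (r + sigma^2/2)*T) / (sigma*sqrt(T)) = -0.04544351
d2 = d1 - sigma*sqrt(T) = -0.45247545
exp(-rT) = 0.99551011
N(-d1) = 0.51812310; N(-d2) = 0.67453675
P = K * exp(-rT) * N(-d2) - S_0' * N(-d1) = 114.8200 * 0.99551011 * 0.67453675 - 103.28903498 * 0.51812310 = 23.5861

Answer: Price = 23.5861


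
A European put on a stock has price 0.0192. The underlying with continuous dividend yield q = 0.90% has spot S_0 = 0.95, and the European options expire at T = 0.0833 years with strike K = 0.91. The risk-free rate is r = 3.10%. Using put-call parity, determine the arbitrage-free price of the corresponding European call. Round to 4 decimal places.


Put-call parity: C - P = S_0 * exp(-qT) - K * exp(-rT).
S_0 * exp(-qT) = 0.9500 * 0.99925058 = 0.94928805
K * exp(-rT) = 0.9100 * 0.99742103 = 0.90765314
C = P + S*exp(-qT) - K*exp(-rT)
C = 0.0192 + 0.94928805 - 0.90765314 = 0.0608

Answer: Call price = 0.0608


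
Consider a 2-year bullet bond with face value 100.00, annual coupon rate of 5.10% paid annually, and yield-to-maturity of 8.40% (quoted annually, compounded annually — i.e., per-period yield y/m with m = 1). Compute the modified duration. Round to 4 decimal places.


Coupon per period c = face * coupon_rate / m = 5.100000
Periods per year m = 1; per-period yield y/m = 0.084000
Number of cashflows N = 2
Cashflows (t years, CF_t, discount factor 1/(1+y/m)^(m*t), PV):
  t = 1.0000: CF_t = 5.100000, DF = 0.922509, PV = 4.704797
  t = 2.0000: CF_t = 105.100000, DF = 0.851023, PV = 89.442546
Price P = sum_t PV_t = 94.147343
First compute Macaulay numerator sum_t t * PV_t:
  t * PV_t at t = 1.0000: 4.704797
  t * PV_t at t = 2.0000: 178.885091
Macaulay duration D = 183.589888 / 94.147343 = 1.950027
Modified duration = D / (1 + y/m) = 1.950027 / (1 + 0.084000) = 1.798918

Answer: Modified duration = 1.7989


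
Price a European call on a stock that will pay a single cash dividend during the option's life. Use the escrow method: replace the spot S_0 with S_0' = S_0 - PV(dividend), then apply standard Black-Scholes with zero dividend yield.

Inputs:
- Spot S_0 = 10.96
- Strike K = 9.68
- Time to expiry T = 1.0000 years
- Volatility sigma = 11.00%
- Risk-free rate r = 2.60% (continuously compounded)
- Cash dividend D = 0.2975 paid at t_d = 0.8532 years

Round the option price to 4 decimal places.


Answer: Price = 1.3101

Derivation:
PV(D) = D * exp(-r * t_d) = 0.2975 * 0.97806104 = 0.29097316
S_0' = S_0 - PV(D) = 10.9600 - 0.29097316 = 10.66902684
d1 = (ln(S_0'/K) + (r + sigma^2/2)*T) / (sigma*sqrt(T)) = 1.17575413
d2 = d1 - sigma*sqrt(T) = 1.06575413
exp(-rT) = 0.97433509
N(d1) = 0.88015343; N(d2) = 0.85673260
C = S_0' * N(d1) - K * exp(-rT) * N(d2) = 10.66902684 * 0.88015343 - 9.6800 * 0.97433509 * 0.85673260 = 1.3101


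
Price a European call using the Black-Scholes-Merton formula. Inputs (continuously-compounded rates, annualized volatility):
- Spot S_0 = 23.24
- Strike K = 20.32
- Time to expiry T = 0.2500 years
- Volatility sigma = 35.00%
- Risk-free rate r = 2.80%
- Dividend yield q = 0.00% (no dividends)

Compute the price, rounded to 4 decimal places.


Answer: Price = 3.5105

Derivation:
d1 = (ln(S/K) + (r - q + 0.5*sigma^2) * T) / (sigma * sqrt(T)) = 0.89475320
d2 = d1 - sigma * sqrt(T) = 0.71975320
exp(-rT) = 0.99302444; exp(-qT) = 1.00000000
C = S_0 * exp(-qT) * N(d1) - K * exp(-rT) * N(d2)
N(d1) = 0.81454048; N(d2) = 0.76416152
C = 23.2400 * 1.00000000 * 0.81454048 - 20.3200 * 0.99302444 * 0.76416152 = 3.5105


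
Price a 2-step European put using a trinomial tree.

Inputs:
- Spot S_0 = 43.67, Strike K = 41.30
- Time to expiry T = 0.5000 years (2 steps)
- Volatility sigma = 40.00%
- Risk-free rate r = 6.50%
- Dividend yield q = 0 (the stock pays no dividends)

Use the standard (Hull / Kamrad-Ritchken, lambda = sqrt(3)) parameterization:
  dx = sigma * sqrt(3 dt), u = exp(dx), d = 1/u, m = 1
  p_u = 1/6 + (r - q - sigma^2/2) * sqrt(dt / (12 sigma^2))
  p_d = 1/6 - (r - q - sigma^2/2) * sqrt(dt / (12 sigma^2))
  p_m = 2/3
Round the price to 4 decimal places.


Answer: Price = V(0,0) = 2.8711

Derivation:
dt = T/N = 0.250000; dx = sigma*sqrt(3*dt) = 0.346410
u = exp(dx) = 1.413982; d = 1/u = 0.707222
p_u = 0.161254, p_m = 0.666667, p_d = 0.172079
Discount per step: exp(-r*dt) = 0.983881
Stock lattice S(k, j) with j the centered position index:
  k=0: S(0,+0) = 43.6700
  k=1: S(1,-1) = 30.8844; S(1,+0) = 43.6700; S(1,+1) = 61.7486
  k=2: S(2,-2) = 21.8421; S(2,-1) = 30.8844; S(2,+0) = 43.6700; S(2,+1) = 61.7486; S(2,+2) = 87.3115
Terminal payoffs V(N, j) = max(K - S_T, 0):
  V(2,-2) = 19.457862; V(2,-1) = 10.415600; V(2,+0) = 0.000000; V(2,+1) = 0.000000; V(2,+2) = 0.000000
Backward induction: V(k, j) = exp(-r*dt) * [p_u * V(k+1, j+1) + p_m * V(k+1, j) + p_d * V(k+1, j-1)]
  V(1,-1) = exp(-r*dt) * [p_u*0.000000 + p_m*10.415600 + p_d*19.457862] = 10.126135
  V(1,+0) = exp(-r*dt) * [p_u*0.000000 + p_m*0.000000 + p_d*10.415600] = 1.763420
  V(1,+1) = exp(-r*dt) * [p_u*0.000000 + p_m*0.000000 + p_d*0.000000] = 0.000000
  V(0,+0) = exp(-r*dt) * [p_u*0.000000 + p_m*1.763420 + p_d*10.126135] = 2.871076


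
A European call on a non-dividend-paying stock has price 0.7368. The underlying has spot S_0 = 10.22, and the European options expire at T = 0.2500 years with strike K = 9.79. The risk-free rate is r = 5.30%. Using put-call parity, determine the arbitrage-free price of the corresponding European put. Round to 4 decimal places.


Answer: Put price = 0.1779

Derivation:
Put-call parity: C - P = S_0 * exp(-qT) - K * exp(-rT).
S_0 * exp(-qT) = 10.2200 * 1.00000000 = 10.22000000
K * exp(-rT) = 9.7900 * 0.98683739 = 9.66113810
P = C - S*exp(-qT) + K*exp(-rT)
P = 0.7368 - 10.22000000 + 9.66113810 = 0.1779


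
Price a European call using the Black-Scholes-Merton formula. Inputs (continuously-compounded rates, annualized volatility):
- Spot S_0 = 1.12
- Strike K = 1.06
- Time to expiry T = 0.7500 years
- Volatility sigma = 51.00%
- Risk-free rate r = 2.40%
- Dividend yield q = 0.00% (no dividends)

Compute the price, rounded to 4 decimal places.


d1 = (ln(S/K) + (r - q + 0.5*sigma^2) * T) / (sigma * sqrt(T)) = 0.38625249
d2 = d1 - sigma * sqrt(T) = -0.05542047
exp(-rT) = 0.98216103; exp(-qT) = 1.00000000
C = S_0 * exp(-qT) * N(d1) - K * exp(-rT) * N(d2)
N(d1) = 0.65034516; N(d2) = 0.47790174
C = 1.1200 * 1.00000000 * 0.65034516 - 1.0600 * 0.98216103 * 0.47790174 = 0.2308

Answer: Price = 0.2308


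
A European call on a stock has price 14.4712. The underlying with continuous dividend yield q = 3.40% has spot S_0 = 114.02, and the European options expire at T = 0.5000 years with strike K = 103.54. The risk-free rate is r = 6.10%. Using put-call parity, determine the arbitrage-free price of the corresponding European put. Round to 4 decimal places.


Answer: Put price = 2.8029

Derivation:
Put-call parity: C - P = S_0 * exp(-qT) - K * exp(-rT).
S_0 * exp(-qT) = 114.0200 * 0.98314368 = 112.09804292
K * exp(-rT) = 103.5400 * 0.96996043 = 100.42970314
P = C - S*exp(-qT) + K*exp(-rT)
P = 14.4712 - 112.09804292 + 100.42970314 = 2.8029


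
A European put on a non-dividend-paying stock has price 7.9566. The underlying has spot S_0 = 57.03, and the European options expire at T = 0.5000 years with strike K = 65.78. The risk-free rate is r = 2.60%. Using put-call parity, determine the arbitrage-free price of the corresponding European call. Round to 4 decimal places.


Put-call parity: C - P = S_0 * exp(-qT) - K * exp(-rT).
S_0 * exp(-qT) = 57.0300 * 1.00000000 = 57.03000000
K * exp(-rT) = 65.7800 * 0.98708414 = 64.93039440
C = P + S*exp(-qT) - K*exp(-rT)
C = 7.9566 + 57.03000000 - 64.93039440 = 0.0562

Answer: Call price = 0.0562


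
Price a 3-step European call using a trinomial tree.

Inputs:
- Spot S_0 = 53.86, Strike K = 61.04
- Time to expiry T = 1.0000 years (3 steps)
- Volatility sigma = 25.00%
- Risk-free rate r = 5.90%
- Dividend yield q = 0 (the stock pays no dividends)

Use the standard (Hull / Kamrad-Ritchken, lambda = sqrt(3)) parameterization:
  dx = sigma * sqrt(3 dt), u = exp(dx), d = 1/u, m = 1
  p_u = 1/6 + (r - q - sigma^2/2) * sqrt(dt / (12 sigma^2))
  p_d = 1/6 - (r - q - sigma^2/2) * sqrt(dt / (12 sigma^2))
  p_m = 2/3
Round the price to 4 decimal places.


dt = T/N = 0.333333; dx = sigma*sqrt(3*dt) = 0.250000
u = exp(dx) = 1.284025; d = 1/u = 0.778801
p_u = 0.185167, p_m = 0.666667, p_d = 0.148167
Discount per step: exp(-r*dt) = 0.980525
Stock lattice S(k, j) with j the centered position index:
  k=0: S(0,+0) = 53.8600
  k=1: S(1,-1) = 41.9462; S(1,+0) = 53.8600; S(1,+1) = 69.1576
  k=2: S(2,-2) = 32.6677; S(2,-1) = 41.9462; S(2,+0) = 53.8600; S(2,+1) = 69.1576; S(2,+2) = 88.8001
  k=3: S(3,-3) = 25.4417; S(3,-2) = 32.6677; S(3,-1) = 41.9462; S(3,+0) = 53.8600; S(3,+1) = 69.1576; S(3,+2) = 88.8001; S(3,+3) = 114.0216
Terminal payoffs V(N, j) = max(S_T - K, 0):
  V(3,-3) = 0.000000; V(3,-2) = 0.000000; V(3,-1) = 0.000000; V(3,+0) = 0.000000; V(3,+1) = 8.117609; V(3,+2) = 27.760128; V(3,+3) = 52.981621
Backward induction: V(k, j) = exp(-r*dt) * [p_u * V(k+1, j+1) + p_m * V(k+1, j) + p_d * V(k+1, j-1)]
  V(2,-2) = exp(-r*dt) * [p_u*0.000000 + p_m*0.000000 + p_d*0.000000] = 0.000000
  V(2,-1) = exp(-r*dt) * [p_u*0.000000 + p_m*0.000000 + p_d*0.000000] = 0.000000
  V(2,+0) = exp(-r*dt) * [p_u*8.117609 + p_m*0.000000 + p_d*0.000000] = 1.473838
  V(2,+1) = exp(-r*dt) * [p_u*27.760128 + p_m*8.117609 + p_d*0.000000] = 10.346494
  V(2,+2) = exp(-r*dt) * [p_u*52.981621 + p_m*27.760128 + p_d*8.117609] = 28.945054
  V(1,-1) = exp(-r*dt) * [p_u*1.473838 + p_m*0.000000 + p_d*0.000000] = 0.267591
  V(1,+0) = exp(-r*dt) * [p_u*10.346494 + p_m*1.473838 + p_d*0.000000] = 2.841940
  V(1,+1) = exp(-r*dt) * [p_u*28.945054 + p_m*10.346494 + p_d*1.473838] = 12.232737
  V(0,+0) = exp(-r*dt) * [p_u*12.232737 + p_m*2.841940 + p_d*0.267591] = 4.117589

Answer: Price = V(0,0) = 4.1176


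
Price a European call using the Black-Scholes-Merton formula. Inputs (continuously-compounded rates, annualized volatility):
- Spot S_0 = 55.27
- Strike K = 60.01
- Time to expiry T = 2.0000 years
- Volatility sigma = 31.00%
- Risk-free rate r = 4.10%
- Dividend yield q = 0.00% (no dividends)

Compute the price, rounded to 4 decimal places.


d1 = (ln(S/K) + (r - q + 0.5*sigma^2) * T) / (sigma * sqrt(T)) = 0.21856226
d2 = d1 - sigma * sqrt(T) = -0.21984394
exp(-rT) = 0.92127196; exp(-qT) = 1.00000000
C = S_0 * exp(-qT) * N(d1) - K * exp(-rT) * N(d2)
N(d1) = 0.58650447; N(d2) = 0.41299635
C = 55.2700 * 1.00000000 * 0.58650447 - 60.0100 * 0.92127196 * 0.41299635 = 9.5834

Answer: Price = 9.5834


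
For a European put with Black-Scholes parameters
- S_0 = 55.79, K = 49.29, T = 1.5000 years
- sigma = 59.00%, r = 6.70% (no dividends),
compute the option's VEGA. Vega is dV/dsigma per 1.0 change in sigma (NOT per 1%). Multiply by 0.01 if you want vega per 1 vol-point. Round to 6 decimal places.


d1 = 0.6718084340; d2 = -0.0507910401
phi(d1) = 0.3183506537; exp(-qT) = 1.0000000000; exp(-rT) = 0.9043851124
Vega = S * exp(-qT) * phi(d1) * sqrt(T) = 55.7900 * 1.0000000000 * 0.3183506537 * 1.2247448714 = 21.752428

Answer: Vega = 21.752428


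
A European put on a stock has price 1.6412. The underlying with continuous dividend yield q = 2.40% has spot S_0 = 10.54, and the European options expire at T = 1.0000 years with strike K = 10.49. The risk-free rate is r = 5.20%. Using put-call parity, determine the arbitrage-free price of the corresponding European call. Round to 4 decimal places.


Put-call parity: C - P = S_0 * exp(-qT) - K * exp(-rT).
S_0 * exp(-qT) = 10.5400 * 0.97628571 = 10.29005138
K * exp(-rT) = 10.4900 * 0.94932887 = 9.95845981
C = P + S*exp(-qT) - K*exp(-rT)
C = 1.6412 + 10.29005138 - 9.95845981 = 1.9728

Answer: Call price = 1.9728


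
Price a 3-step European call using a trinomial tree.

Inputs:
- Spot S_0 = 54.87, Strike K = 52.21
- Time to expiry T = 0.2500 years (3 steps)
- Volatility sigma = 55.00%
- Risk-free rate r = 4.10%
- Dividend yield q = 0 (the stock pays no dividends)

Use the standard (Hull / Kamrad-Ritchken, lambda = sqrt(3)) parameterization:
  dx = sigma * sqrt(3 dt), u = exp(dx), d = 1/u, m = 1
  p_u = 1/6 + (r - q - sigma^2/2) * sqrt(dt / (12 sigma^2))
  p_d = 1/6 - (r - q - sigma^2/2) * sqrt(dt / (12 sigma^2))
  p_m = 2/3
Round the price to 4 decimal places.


Answer: Price = V(0,0) = 7.4319

Derivation:
dt = T/N = 0.083333; dx = sigma*sqrt(3*dt) = 0.275000
u = exp(dx) = 1.316531; d = 1/u = 0.759572
p_u = 0.149962, p_m = 0.666667, p_d = 0.183371
Discount per step: exp(-r*dt) = 0.996589
Stock lattice S(k, j) with j the centered position index:
  k=0: S(0,+0) = 54.8700
  k=1: S(1,-1) = 41.6777; S(1,+0) = 54.8700; S(1,+1) = 72.2380
  k=2: S(2,-2) = 31.6572; S(2,-1) = 41.6777; S(2,+0) = 54.8700; S(2,+1) = 72.2380; S(2,+2) = 95.1036
  k=3: S(3,-3) = 24.0460; S(3,-2) = 31.6572; S(3,-1) = 41.6777; S(3,+0) = 54.8700; S(3,+1) = 72.2380; S(3,+2) = 95.1036; S(3,+3) = 125.2068
Terminal payoffs V(N, j) = max(S_T - K, 0):
  V(3,-3) = 0.000000; V(3,-2) = 0.000000; V(3,-1) = 0.000000; V(3,+0) = 2.660000; V(3,+1) = 20.028038; V(3,+2) = 42.893593; V(3,+3) = 72.996798
Backward induction: V(k, j) = exp(-r*dt) * [p_u * V(k+1, j+1) + p_m * V(k+1, j) + p_d * V(k+1, j-1)]
  V(2,-2) = exp(-r*dt) * [p_u*0.000000 + p_m*0.000000 + p_d*0.000000] = 0.000000
  V(2,-1) = exp(-r*dt) * [p_u*2.660000 + p_m*0.000000 + p_d*0.000000] = 0.397539
  V(2,+0) = exp(-r*dt) * [p_u*20.028038 + p_m*2.660000 + p_d*0.000000] = 4.760488
  V(2,+1) = exp(-r*dt) * [p_u*42.893593 + p_m*20.028038 + p_d*2.660000] = 20.203062
  V(2,+2) = exp(-r*dt) * [p_u*72.996798 + p_m*42.893593 + p_d*20.028038] = 43.067649
  V(1,-1) = exp(-r*dt) * [p_u*4.760488 + p_m*0.397539 + p_d*0.000000] = 0.975580
  V(1,+0) = exp(-r*dt) * [p_u*20.203062 + p_m*4.760488 + p_d*0.397539] = 6.254842
  V(1,+1) = exp(-r*dt) * [p_u*43.067649 + p_m*20.203062 + p_d*4.760488] = 20.729214
  V(0,+0) = exp(-r*dt) * [p_u*20.729214 + p_m*6.254842 + p_d*0.975580] = 7.431949


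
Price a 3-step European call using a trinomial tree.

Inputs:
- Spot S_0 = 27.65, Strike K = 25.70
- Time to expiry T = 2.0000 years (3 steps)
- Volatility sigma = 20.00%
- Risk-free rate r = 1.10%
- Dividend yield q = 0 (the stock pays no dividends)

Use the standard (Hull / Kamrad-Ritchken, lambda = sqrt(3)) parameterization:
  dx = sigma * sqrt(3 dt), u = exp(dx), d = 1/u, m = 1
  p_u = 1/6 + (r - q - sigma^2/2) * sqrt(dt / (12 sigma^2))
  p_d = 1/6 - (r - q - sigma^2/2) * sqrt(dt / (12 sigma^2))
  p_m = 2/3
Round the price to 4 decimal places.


dt = T/N = 0.666667; dx = sigma*sqrt(3*dt) = 0.282843
u = exp(dx) = 1.326896; d = 1/u = 0.753638
p_u = 0.156060, p_m = 0.666667, p_d = 0.177273
Discount per step: exp(-r*dt) = 0.992693
Stock lattice S(k, j) with j the centered position index:
  k=0: S(0,+0) = 27.6500
  k=1: S(1,-1) = 20.8381; S(1,+0) = 27.6500; S(1,+1) = 36.6887
  k=2: S(2,-2) = 15.7044; S(2,-1) = 20.8381; S(2,+0) = 27.6500; S(2,+1) = 36.6887; S(2,+2) = 48.6821
  k=3: S(3,-3) = 11.8354; S(3,-2) = 15.7044; S(3,-1) = 20.8381; S(3,+0) = 27.6500; S(3,+1) = 36.6887; S(3,+2) = 48.6821; S(3,+3) = 64.5961
Terminal payoffs V(N, j) = max(S_T - K, 0):
  V(3,-3) = 0.000000; V(3,-2) = 0.000000; V(3,-1) = 0.000000; V(3,+0) = 1.950000; V(3,+1) = 10.988687; V(3,+2) = 22.982088; V(3,+3) = 38.896089
Backward induction: V(k, j) = exp(-r*dt) * [p_u * V(k+1, j+1) + p_m * V(k+1, j) + p_d * V(k+1, j-1)]
  V(2,-2) = exp(-r*dt) * [p_u*0.000000 + p_m*0.000000 + p_d*0.000000] = 0.000000
  V(2,-1) = exp(-r*dt) * [p_u*1.950000 + p_m*0.000000 + p_d*0.000000] = 0.302094
  V(2,+0) = exp(-r*dt) * [p_u*10.988687 + p_m*1.950000 + p_d*0.000000] = 2.992867
  V(2,+1) = exp(-r*dt) * [p_u*22.982088 + p_m*10.988687 + p_d*1.950000] = 11.175803
  V(2,+2) = exp(-r*dt) * [p_u*38.896089 + p_m*22.982088 + p_d*10.988687] = 23.168988
  V(1,-1) = exp(-r*dt) * [p_u*2.992867 + p_m*0.302094 + p_d*0.000000] = 0.663579
  V(1,+0) = exp(-r*dt) * [p_u*11.175803 + p_m*2.992867 + p_d*0.302094] = 3.765181
  V(1,+1) = exp(-r*dt) * [p_u*23.168988 + p_m*11.175803 + p_d*2.992867] = 11.512112
  V(0,+0) = exp(-r*dt) * [p_u*11.512112 + p_m*3.765181 + p_d*0.663579] = 4.392010

Answer: Price = V(0,0) = 4.3920


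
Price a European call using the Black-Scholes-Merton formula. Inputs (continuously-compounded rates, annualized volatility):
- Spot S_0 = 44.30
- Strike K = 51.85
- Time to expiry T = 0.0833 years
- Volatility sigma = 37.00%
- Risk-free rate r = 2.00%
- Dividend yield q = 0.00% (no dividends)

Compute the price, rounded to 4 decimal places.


d1 = (ln(S/K) + (r - q + 0.5*sigma^2) * T) / (sigma * sqrt(T)) = -1.40466870
d2 = d1 - sigma * sqrt(T) = -1.51145713
exp(-rT) = 0.99833539; exp(-qT) = 1.00000000
C = S_0 * exp(-qT) * N(d1) - K * exp(-rT) * N(d2)
N(d1) = 0.08005991; N(d2) = 0.06533601
C = 44.3000 * 1.00000000 * 0.08005991 - 51.8500 * 0.99833539 * 0.06533601 = 0.1646

Answer: Price = 0.1646


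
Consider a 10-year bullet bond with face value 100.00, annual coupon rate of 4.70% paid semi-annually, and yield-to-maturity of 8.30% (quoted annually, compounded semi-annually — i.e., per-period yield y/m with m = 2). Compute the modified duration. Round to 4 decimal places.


Answer: Modified duration = 7.4400

Derivation:
Coupon per period c = face * coupon_rate / m = 2.350000
Periods per year m = 2; per-period yield y/m = 0.041500
Number of cashflows N = 20
Cashflows (t years, CF_t, discount factor 1/(1+y/m)^(m*t), PV):
  t = 0.5000: CF_t = 2.350000, DF = 0.960154, PV = 2.256361
  t = 1.0000: CF_t = 2.350000, DF = 0.921895, PV = 2.166453
  t = 1.5000: CF_t = 2.350000, DF = 0.885161, PV = 2.080128
  t = 2.0000: CF_t = 2.350000, DF = 0.849890, PV = 1.997242
  t = 2.5000: CF_t = 2.350000, DF = 0.816025, PV = 1.917659
  t = 3.0000: CF_t = 2.350000, DF = 0.783510, PV = 1.841248
  t = 3.5000: CF_t = 2.350000, DF = 0.752290, PV = 1.767881
  t = 4.0000: CF_t = 2.350000, DF = 0.722314, PV = 1.697437
  t = 4.5000: CF_t = 2.350000, DF = 0.693532, PV = 1.629800
  t = 5.0000: CF_t = 2.350000, DF = 0.665897, PV = 1.564859
  t = 5.5000: CF_t = 2.350000, DF = 0.639364, PV = 1.502505
  t = 6.0000: CF_t = 2.350000, DF = 0.613887, PV = 1.442635
  t = 6.5000: CF_t = 2.350000, DF = 0.589426, PV = 1.385152
  t = 7.0000: CF_t = 2.350000, DF = 0.565940, PV = 1.329958
  t = 7.5000: CF_t = 2.350000, DF = 0.543389, PV = 1.276964
  t = 8.0000: CF_t = 2.350000, DF = 0.521737, PV = 1.226082
  t = 8.5000: CF_t = 2.350000, DF = 0.500948, PV = 1.177227
  t = 9.0000: CF_t = 2.350000, DF = 0.480987, PV = 1.130319
  t = 9.5000: CF_t = 2.350000, DF = 0.461821, PV = 1.085280
  t = 10.0000: CF_t = 102.350000, DF = 0.443419, PV = 45.383957
Price P = sum_t PV_t = 75.859147
First compute Macaulay numerator sum_t t * PV_t:
  t * PV_t at t = 0.5000: 1.128181
  t * PV_t at t = 1.0000: 2.166453
  t * PV_t at t = 1.5000: 3.120192
  t * PV_t at t = 2.0000: 3.994485
  t * PV_t at t = 2.5000: 4.794149
  t * PV_t at t = 3.0000: 5.523743
  t * PV_t at t = 3.5000: 6.187582
  t * PV_t at t = 4.0000: 6.789748
  t * PV_t at t = 4.5000: 7.334101
  t * PV_t at t = 5.0000: 7.824293
  t * PV_t at t = 5.5000: 8.263776
  t * PV_t at t = 6.0000: 8.655812
  t * PV_t at t = 6.5000: 9.003485
  t * PV_t at t = 7.0000: 9.309708
  t * PV_t at t = 7.5000: 9.577232
  t * PV_t at t = 8.0000: 9.808655
  t * PV_t at t = 8.5000: 10.006429
  t * PV_t at t = 9.0000: 10.172869
  t * PV_t at t = 9.5000: 10.310156
  t * PV_t at t = 10.0000: 453.839572
Macaulay duration D = 587.810622 / 75.859147 = 7.748711
Modified duration = D / (1 + y/m) = 7.748711 / (1 + 0.041500) = 7.439953


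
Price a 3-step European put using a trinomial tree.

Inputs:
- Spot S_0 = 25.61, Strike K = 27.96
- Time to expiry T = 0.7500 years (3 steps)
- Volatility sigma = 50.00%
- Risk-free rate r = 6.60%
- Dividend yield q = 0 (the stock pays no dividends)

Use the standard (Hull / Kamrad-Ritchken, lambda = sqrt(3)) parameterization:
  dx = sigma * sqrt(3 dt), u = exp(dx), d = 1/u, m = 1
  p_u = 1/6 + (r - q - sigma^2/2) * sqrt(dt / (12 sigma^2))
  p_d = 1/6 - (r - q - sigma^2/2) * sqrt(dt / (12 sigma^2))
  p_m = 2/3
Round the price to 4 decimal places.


Answer: Price = V(0,0) = 4.9458

Derivation:
dt = T/N = 0.250000; dx = sigma*sqrt(3*dt) = 0.433013
u = exp(dx) = 1.541896; d = 1/u = 0.648552
p_u = 0.149635, p_m = 0.666667, p_d = 0.183698
Discount per step: exp(-r*dt) = 0.983635
Stock lattice S(k, j) with j the centered position index:
  k=0: S(0,+0) = 25.6100
  k=1: S(1,-1) = 16.6094; S(1,+0) = 25.6100; S(1,+1) = 39.4880
  k=2: S(2,-2) = 10.7721; S(2,-1) = 16.6094; S(2,+0) = 25.6100; S(2,+1) = 39.4880; S(2,+2) = 60.8863
  k=3: S(3,-3) = 6.9863; S(3,-2) = 10.7721; S(3,-1) = 16.6094; S(3,+0) = 25.6100; S(3,+1) = 39.4880; S(3,+2) = 60.8863; S(3,+3) = 93.8803
Terminal payoffs V(N, j) = max(K - S_T, 0):
  V(3,-3) = 20.973744; V(3,-2) = 17.187921; V(3,-1) = 11.350577; V(3,+0) = 2.350000; V(3,+1) = 0.000000; V(3,+2) = 0.000000; V(3,+3) = 0.000000
Backward induction: V(k, j) = exp(-r*dt) * [p_u * V(k+1, j+1) + p_m * V(k+1, j) + p_d * V(k+1, j-1)]
  V(2,-2) = exp(-r*dt) * [p_u*11.350577 + p_m*17.187921 + p_d*20.973744] = 16.731540
  V(2,-1) = exp(-r*dt) * [p_u*2.350000 + p_m*11.350577 + p_d*17.187921] = 10.894832
  V(2,+0) = exp(-r*dt) * [p_u*0.000000 + p_m*2.350000 + p_d*11.350577] = 3.591991
  V(2,+1) = exp(-r*dt) * [p_u*0.000000 + p_m*0.000000 + p_d*2.350000] = 0.424627
  V(2,+2) = exp(-r*dt) * [p_u*0.000000 + p_m*0.000000 + p_d*0.000000] = 0.000000
  V(1,-1) = exp(-r*dt) * [p_u*3.591991 + p_m*10.894832 + p_d*16.731540] = 10.696314
  V(1,+0) = exp(-r*dt) * [p_u*0.424627 + p_m*3.591991 + p_d*10.894832] = 4.386585
  V(1,+1) = exp(-r*dt) * [p_u*0.000000 + p_m*0.424627 + p_d*3.591991] = 0.927497
  V(0,+0) = exp(-r*dt) * [p_u*0.927497 + p_m*4.386585 + p_d*10.696314] = 4.945790


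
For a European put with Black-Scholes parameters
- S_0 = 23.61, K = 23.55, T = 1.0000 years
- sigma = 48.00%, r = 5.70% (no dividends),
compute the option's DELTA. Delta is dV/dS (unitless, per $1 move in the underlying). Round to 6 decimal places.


Answer: Delta = -0.357910

Derivation:
d1 = 0.3640511055; d2 = -0.1159488945
phi(d1) = 0.3733626286; exp(-qT) = 1.0000000000; exp(-rT) = 0.9445940694
N(-d1) = 0.3579099236
Delta = -exp(-qT) * N(-d1) = -1.0000000000 * 0.3579099236 = -0.357910


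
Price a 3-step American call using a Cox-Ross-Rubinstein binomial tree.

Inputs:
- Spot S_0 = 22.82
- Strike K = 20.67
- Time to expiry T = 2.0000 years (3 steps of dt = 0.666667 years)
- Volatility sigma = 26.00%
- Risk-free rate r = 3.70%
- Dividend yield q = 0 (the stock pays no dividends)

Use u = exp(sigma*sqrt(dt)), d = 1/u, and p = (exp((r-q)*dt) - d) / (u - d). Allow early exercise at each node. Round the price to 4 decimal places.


Answer: Price = V(0,0) = 5.3527

Derivation:
dt = T/N = 0.666667
u = exp(sigma*sqrt(dt)) = 1.236505; d = 1/u = 0.808731
p = (exp((r-q)*dt) - d) / (u - d) = 0.505506
Discount per step: exp(-r*dt) = 0.975635
Stock lattice S(k, i) with i counting down-moves:
  k=0: S(0,0) = 22.8200
  k=1: S(1,0) = 28.2171; S(1,1) = 18.4552
  k=2: S(2,0) = 34.8905; S(2,1) = 22.8200; S(2,2) = 14.9253
  k=3: S(3,0) = 43.1423; S(3,1) = 28.2171; S(3,2) = 18.4552; S(3,3) = 12.0706
Terminal payoffs V(N, i) = max(S_T - K, 0):
  V(3,0) = 22.472331; V(3,1) = 7.547051; V(3,2) = 0.000000; V(3,3) = 0.000000
Backward induction: V(k, i) = exp(-r*dt) * [p * V(k+1, i) + (1-p) * V(k+1, i+1)]; then take max(V_cont, immediate exercise) for American.
  V(2,0) = exp(-r*dt) * [p*22.472331 + (1-p)*7.547051] = 14.724157; exercise = 14.220534; V(2,0) = max -> 14.724157
  V(2,1) = exp(-r*dt) * [p*7.547051 + (1-p)*0.000000] = 3.722126; exercise = 2.150000; V(2,1) = max -> 3.722126
  V(2,2) = exp(-r*dt) * [p*0.000000 + (1-p)*0.000000] = 0.000000; exercise = 0.000000; V(2,2) = max -> 0.000000
  V(1,0) = exp(-r*dt) * [p*14.724157 + (1-p)*3.722126] = 9.057521; exercise = 7.547051; V(1,0) = max -> 9.057521
  V(1,1) = exp(-r*dt) * [p*3.722126 + (1-p)*0.000000] = 1.835713; exercise = 0.000000; V(1,1) = max -> 1.835713
  V(0,0) = exp(-r*dt) * [p*9.057521 + (1-p)*1.835713] = 5.352705; exercise = 2.150000; V(0,0) = max -> 5.352705


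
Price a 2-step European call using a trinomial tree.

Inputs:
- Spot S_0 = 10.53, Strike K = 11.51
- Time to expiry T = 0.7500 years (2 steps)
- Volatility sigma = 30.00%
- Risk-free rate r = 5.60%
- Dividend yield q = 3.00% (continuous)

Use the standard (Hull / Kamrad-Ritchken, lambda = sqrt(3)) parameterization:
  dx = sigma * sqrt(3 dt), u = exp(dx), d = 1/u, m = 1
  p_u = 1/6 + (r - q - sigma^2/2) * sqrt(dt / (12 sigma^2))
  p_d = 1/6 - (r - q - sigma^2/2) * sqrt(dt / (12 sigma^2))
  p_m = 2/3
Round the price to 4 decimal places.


Answer: Price = V(0,0) = 0.7838

Derivation:
dt = T/N = 0.375000; dx = sigma*sqrt(3*dt) = 0.318198
u = exp(dx) = 1.374648; d = 1/u = 0.727459
p_u = 0.155471, p_m = 0.666667, p_d = 0.177863
Discount per step: exp(-r*dt) = 0.979219
Stock lattice S(k, j) with j the centered position index:
  k=0: S(0,+0) = 10.5300
  k=1: S(1,-1) = 7.6601; S(1,+0) = 10.5300; S(1,+1) = 14.4750
  k=2: S(2,-2) = 5.5724; S(2,-1) = 7.6601; S(2,+0) = 10.5300; S(2,+1) = 14.4750; S(2,+2) = 19.8981
Terminal payoffs V(N, j) = max(S_T - K, 0):
  V(2,-2) = 0.000000; V(2,-1) = 0.000000; V(2,+0) = 0.000000; V(2,+1) = 2.965049; V(2,+2) = 8.388104
Backward induction: V(k, j) = exp(-r*dt) * [p_u * V(k+1, j+1) + p_m * V(k+1, j) + p_d * V(k+1, j-1)]
  V(1,-1) = exp(-r*dt) * [p_u*0.000000 + p_m*0.000000 + p_d*0.000000] = 0.000000
  V(1,+0) = exp(-r*dt) * [p_u*2.965049 + p_m*0.000000 + p_d*0.000000] = 0.451399
  V(1,+1) = exp(-r*dt) * [p_u*8.388104 + p_m*2.965049 + p_d*0.000000] = 3.212626
  V(0,+0) = exp(-r*dt) * [p_u*3.212626 + p_m*0.451399 + p_d*0.000000] = 0.783769
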